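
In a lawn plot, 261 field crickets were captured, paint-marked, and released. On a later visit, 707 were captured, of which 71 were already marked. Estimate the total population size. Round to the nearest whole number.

N = (261 × 707) / 71 = 184527 / 71 ≈ 2599.0 → 2599

N ≈ 2599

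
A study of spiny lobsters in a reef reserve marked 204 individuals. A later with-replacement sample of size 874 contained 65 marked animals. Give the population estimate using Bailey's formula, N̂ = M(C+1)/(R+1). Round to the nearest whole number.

N̂ = 204·(874+1)/(65+1) = 204·875/66 = 178500/66 ≈ 2704.5 → 2705

N ≈ 2705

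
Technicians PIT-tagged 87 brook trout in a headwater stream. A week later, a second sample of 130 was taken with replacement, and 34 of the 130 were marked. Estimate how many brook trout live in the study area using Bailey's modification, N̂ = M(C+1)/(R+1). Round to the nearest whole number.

N̂ = 87·(130+1)/(34+1) = 87·131/35 = 11397/35 ≈ 325.6 → 326

N ≈ 326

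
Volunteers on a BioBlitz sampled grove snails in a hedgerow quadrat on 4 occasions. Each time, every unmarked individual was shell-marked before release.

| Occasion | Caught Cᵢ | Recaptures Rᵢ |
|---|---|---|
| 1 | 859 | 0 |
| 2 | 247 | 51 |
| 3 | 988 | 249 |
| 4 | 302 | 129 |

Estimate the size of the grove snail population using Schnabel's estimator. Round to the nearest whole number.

Marked at large before each occasion: Mᵢ = Σⱼ<ᵢ (Cⱼ − Rⱼ) → M1=0, M2=859, M3=1055, M4=1794
Σ MᵢCᵢ = 0·859 + 859·247 + 1055·988 + 1794·302 = 0 + 212173 + 1042340 + 541788 = 1796301
Σ Rᵢ = 0 + 51 + 249 + 129 = 429
N̂ = 1796301 / 429 ≈ 4187.2 → 4187

N ≈ 4187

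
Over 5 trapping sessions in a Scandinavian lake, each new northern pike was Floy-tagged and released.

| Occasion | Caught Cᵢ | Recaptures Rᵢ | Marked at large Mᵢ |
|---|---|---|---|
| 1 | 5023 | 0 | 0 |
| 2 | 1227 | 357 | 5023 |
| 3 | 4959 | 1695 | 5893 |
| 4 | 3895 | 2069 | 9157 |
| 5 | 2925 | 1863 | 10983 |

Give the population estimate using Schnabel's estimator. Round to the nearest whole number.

Σ MᵢCᵢ = 0·5023 + 5023·1227 + 5893·4959 + 9157·3895 + 10983·2925 = 0 + 6163221 + 29223387 + 35666515 + 32125275 = 103178398
Σ Rᵢ = 0 + 357 + 1695 + 2069 + 1863 = 5984
N̂ = 103178398 / 5984 ≈ 17242.4 → 17242

N ≈ 17,242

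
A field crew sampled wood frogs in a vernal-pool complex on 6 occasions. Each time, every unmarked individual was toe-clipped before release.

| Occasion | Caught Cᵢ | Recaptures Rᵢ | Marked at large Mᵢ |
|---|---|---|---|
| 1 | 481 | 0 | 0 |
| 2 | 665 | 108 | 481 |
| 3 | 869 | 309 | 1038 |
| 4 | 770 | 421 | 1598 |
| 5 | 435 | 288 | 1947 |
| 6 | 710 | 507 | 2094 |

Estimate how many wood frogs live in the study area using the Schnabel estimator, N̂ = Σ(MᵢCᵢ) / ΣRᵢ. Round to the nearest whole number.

Σ MᵢCᵢ = 0·481 + 481·665 + 1038·869 + 1598·770 + 1947·435 + 2094·710 = 0 + 319865 + 902022 + 1230460 + 846945 + 1486740 = 4786032
Σ Rᵢ = 0 + 108 + 309 + 421 + 288 + 507 = 1633
N̂ = 4786032 / 1633 ≈ 2930.8 → 2931

N ≈ 2931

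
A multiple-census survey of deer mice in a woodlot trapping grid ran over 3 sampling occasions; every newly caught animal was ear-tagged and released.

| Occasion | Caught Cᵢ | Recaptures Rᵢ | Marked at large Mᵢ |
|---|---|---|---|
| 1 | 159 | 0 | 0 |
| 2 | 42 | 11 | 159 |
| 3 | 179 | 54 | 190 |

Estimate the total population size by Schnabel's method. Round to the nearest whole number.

N ≈ 626

Σ MᵢCᵢ = 0·159 + 159·42 + 190·179 = 0 + 6678 + 34010 = 40688
Σ Rᵢ = 0 + 11 + 54 = 65
N̂ = 40688 / 65 ≈ 626.0 → 626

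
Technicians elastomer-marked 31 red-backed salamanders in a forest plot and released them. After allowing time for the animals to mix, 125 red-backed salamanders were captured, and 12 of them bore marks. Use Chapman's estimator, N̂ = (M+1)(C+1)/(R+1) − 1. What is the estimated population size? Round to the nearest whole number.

N ≈ 309

N̂ = (31+1)(125+1)/(12+1) − 1 = 32·126/13 − 1
= 4032/13 − 1 ≈ 310.2 − 1 ≈ 309.2 → 309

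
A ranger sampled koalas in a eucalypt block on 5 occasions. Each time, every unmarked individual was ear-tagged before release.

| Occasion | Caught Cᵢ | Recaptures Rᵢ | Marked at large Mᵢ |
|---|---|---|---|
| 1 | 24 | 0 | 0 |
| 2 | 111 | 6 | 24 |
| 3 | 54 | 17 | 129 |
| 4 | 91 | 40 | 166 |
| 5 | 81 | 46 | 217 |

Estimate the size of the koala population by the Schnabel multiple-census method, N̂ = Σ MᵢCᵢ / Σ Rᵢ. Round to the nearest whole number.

N ≈ 388

Σ MᵢCᵢ = 0·24 + 24·111 + 129·54 + 166·91 + 217·81 = 0 + 2664 + 6966 + 15106 + 17577 = 42313
Σ Rᵢ = 0 + 6 + 17 + 40 + 46 = 109
N̂ = 42313 / 109 ≈ 388.2 → 388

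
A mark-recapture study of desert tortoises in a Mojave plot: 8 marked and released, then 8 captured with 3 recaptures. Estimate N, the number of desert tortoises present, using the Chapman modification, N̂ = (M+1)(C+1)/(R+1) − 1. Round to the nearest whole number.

N ≈ 19

N̂ = (8+1)(8+1)/(3+1) − 1 = 9·9/4 − 1
= 81/4 − 1 ≈ 20.2 − 1 ≈ 19.2 → 19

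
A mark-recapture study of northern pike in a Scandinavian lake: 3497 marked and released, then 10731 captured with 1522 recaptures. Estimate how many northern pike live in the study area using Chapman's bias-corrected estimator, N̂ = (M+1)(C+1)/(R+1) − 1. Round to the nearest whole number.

N̂ = (3497+1)(10731+1)/(1522+1) − 1 = 3498·10732/1523 − 1
= 37540536/1523 − 1 ≈ 24649.1 − 1 ≈ 24648.1 → 24648

N ≈ 24,648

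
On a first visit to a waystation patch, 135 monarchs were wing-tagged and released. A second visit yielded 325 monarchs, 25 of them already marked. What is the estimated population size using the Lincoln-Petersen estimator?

The marked fraction in the recapture sample should equal the marked fraction in the population: 25/325 = 135/N.
N = (135 × 325) / 25 = 43875 / 25 = 1755

N = 1755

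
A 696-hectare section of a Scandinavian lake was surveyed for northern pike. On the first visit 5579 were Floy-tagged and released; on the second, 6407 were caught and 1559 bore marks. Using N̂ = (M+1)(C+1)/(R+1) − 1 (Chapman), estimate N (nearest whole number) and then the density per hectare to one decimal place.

N̂ = 5580·6408/1560 − 1 = 35756640/1560 − 1 ≈ 22919.9 → 22920
Density = N̂ / area = 22920 / 696 ≈ 32.93 → 32.9 per hectare

density ≈ 32.9 northern pike per hectare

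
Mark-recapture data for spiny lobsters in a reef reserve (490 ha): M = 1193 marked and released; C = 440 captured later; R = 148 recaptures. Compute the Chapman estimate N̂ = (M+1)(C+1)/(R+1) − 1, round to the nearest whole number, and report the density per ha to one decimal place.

N̂ = 1194·441/149 − 1 = 526554/149 − 1 ≈ 3532.9 → 3533
Density = N̂ / area = 3533 / 490 ≈ 7.21 → 7.2 per ha

density ≈ 7.2 spiny lobsters per ha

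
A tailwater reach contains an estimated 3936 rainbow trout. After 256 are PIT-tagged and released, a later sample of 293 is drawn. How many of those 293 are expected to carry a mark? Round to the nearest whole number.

expected recaptures ≈ 19

Expected recaptures E[R] = M·C / N.
E[R] = 256 × 293 / 3936 = 75008 / 3936 ≈ 19.1 → 19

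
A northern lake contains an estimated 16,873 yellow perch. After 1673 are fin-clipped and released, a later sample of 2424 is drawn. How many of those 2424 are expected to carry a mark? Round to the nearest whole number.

The marked fraction of the population is 1673/16873, so in a sample of 2424 expect C·(M/N) marked.
E[R] = 1673 × 2424 / 16873 = 4055352 / 16873 ≈ 240.3 → 240

expected recaptures ≈ 240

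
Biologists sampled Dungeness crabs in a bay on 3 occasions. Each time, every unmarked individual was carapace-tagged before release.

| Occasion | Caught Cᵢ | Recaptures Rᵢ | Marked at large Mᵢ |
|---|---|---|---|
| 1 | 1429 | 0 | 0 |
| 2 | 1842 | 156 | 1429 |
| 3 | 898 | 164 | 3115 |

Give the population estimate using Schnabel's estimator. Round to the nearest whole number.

N ≈ 16,967

Σ MᵢCᵢ = 0·1429 + 1429·1842 + 3115·898 = 0 + 2632218 + 2797270 = 5429488
Σ Rᵢ = 0 + 156 + 164 = 320
N̂ = 5429488 / 320 ≈ 16967.2 → 16967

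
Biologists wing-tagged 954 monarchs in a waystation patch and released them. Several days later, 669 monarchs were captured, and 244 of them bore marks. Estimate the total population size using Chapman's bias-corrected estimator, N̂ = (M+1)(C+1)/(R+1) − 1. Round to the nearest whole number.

N̂ = (954+1)(669+1)/(244+1) − 1 = 955·670/245 − 1
= 639850/245 − 1 ≈ 2611.6 − 1 ≈ 2610.6 → 2611

N ≈ 2611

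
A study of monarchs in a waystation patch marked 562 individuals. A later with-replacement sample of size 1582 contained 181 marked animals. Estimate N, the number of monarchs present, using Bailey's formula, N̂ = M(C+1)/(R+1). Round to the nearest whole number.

N ≈ 4888

N̂ = 562·(1582+1)/(181+1) = 562·1583/182 = 889646/182 ≈ 4888.2 → 4888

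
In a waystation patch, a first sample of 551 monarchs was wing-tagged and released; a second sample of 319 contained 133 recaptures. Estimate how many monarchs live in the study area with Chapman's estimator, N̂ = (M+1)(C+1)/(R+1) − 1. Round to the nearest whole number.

N̂ = (551+1)(319+1)/(133+1) − 1 = 552·320/134 − 1
= 176640/134 − 1 ≈ 1318.2 − 1 ≈ 1317.2 → 1317

N ≈ 1317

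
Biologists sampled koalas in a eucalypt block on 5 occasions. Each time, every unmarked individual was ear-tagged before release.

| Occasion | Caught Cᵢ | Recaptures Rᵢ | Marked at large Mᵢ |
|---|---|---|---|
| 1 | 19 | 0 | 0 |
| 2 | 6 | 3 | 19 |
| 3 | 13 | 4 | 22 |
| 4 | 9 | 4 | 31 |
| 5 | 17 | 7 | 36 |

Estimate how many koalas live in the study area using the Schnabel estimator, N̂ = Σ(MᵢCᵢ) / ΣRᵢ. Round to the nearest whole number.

Σ MᵢCᵢ = 0·19 + 19·6 + 22·13 + 31·9 + 36·17 = 0 + 114 + 286 + 279 + 612 = 1291
Σ Rᵢ = 0 + 3 + 4 + 4 + 7 = 18
N̂ = 1291 / 18 ≈ 71.7 → 72

N ≈ 72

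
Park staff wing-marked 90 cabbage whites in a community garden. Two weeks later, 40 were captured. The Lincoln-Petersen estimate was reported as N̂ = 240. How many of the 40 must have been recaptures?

From N = M·C/R: R = M·C / N = 90·40 / 240 = 3600 / 240 = 15.

R = 15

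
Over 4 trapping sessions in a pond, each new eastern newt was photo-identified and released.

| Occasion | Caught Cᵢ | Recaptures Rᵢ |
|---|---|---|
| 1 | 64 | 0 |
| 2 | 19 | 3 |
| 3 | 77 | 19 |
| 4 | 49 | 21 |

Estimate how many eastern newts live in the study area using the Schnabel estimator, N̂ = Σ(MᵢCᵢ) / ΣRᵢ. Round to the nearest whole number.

N ≈ 329

Marked at large before each occasion: Mᵢ = Σⱼ<ᵢ (Cⱼ − Rⱼ) → M1=0, M2=64, M3=80, M4=138
Σ MᵢCᵢ = 0·64 + 64·19 + 80·77 + 138·49 = 0 + 1216 + 6160 + 6762 = 14138
Σ Rᵢ = 0 + 3 + 19 + 21 = 43
N̂ = 14138 / 43 ≈ 328.8 → 329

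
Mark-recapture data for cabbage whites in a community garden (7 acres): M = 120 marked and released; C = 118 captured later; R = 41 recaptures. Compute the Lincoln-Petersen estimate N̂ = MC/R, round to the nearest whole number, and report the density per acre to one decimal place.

N̂ = 120·118/41 = 14160/41 ≈ 345.4 → 345
Density = N̂ / area = 345 / 7 ≈ 49.29 → 49.3 per acre

density ≈ 49.3 cabbage whites per acre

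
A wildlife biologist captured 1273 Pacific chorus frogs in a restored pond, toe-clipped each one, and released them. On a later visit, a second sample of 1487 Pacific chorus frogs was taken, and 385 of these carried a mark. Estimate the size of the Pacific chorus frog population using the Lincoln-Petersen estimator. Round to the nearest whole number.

N ≈ 4917

The marked fraction in the recapture sample should equal the marked fraction in the population: 385/1487 = 1273/N.
N = (1273 × 1487) / 385 = 1892951 / 385 ≈ 4916.8 → 4917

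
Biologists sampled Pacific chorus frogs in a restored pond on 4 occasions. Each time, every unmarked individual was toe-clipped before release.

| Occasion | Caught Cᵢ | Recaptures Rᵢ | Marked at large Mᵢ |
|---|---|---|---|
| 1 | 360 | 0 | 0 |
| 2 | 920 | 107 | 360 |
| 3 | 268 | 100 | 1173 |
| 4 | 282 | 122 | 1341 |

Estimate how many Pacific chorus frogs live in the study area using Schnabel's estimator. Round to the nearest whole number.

Σ MᵢCᵢ = 0·360 + 360·920 + 1173·268 + 1341·282 = 0 + 331200 + 314364 + 378162 = 1023726
Σ Rᵢ = 0 + 107 + 100 + 122 = 329
N̂ = 1023726 / 329 ≈ 3111.6 → 3112

N ≈ 3112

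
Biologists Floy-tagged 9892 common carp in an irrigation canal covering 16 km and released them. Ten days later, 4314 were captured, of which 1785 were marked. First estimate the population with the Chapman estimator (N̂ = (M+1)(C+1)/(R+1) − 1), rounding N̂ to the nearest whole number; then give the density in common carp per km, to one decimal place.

density ≈ 1493.8 common carp per km

N̂ = 9893·4315/1786 − 1 = 42688295/1786 − 1 ≈ 23900.6 → 23901
Density = N̂ / area = 23901 / 16 ≈ 1493.81 → 1493.8 per km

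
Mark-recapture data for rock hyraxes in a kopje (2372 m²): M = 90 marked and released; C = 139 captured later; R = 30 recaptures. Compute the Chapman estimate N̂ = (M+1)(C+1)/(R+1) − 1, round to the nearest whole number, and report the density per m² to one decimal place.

N̂ = 91·140/31 − 1 = 12740/31 − 1 ≈ 410.0 → 410
Density = N̂ / area = 410 / 2372 ≈ 0.17 → 0.2 per m²

density ≈ 0.2 rock hyraxes per m²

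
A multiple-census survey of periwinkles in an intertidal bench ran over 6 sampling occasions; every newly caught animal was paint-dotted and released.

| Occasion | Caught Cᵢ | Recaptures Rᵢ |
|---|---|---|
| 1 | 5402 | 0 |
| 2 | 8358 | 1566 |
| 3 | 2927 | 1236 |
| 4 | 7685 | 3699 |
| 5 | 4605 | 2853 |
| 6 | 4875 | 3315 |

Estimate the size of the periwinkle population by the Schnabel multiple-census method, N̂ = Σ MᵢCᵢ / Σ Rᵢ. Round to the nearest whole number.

N ≈ 28,850

Marked at large before each occasion: Mᵢ = Σⱼ<ᵢ (Cⱼ − Rⱼ) → M1=0, M2=5402, M3=12194, M4=13885, M5=17871, M6=19623
Σ MᵢCᵢ = 0·5402 + 5402·8358 + 12194·2927 + 13885·7685 + 17871·4605 + 19623·4875 = 0 + 45149916 + 35691838 + 106706225 + 82295955 + 95662125 = 365506059
Σ Rᵢ = 0 + 1566 + 1236 + 3699 + 2853 + 3315 = 12669
N̂ = 365506059 / 12669 ≈ 28850.4 → 28850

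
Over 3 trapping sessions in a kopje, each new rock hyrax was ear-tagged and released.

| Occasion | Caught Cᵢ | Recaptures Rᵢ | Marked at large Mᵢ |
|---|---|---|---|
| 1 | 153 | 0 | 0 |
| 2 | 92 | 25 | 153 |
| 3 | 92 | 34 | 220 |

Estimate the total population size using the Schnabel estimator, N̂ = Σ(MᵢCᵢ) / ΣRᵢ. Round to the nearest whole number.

N ≈ 582

Σ MᵢCᵢ = 0·153 + 153·92 + 220·92 = 0 + 14076 + 20240 = 34316
Σ Rᵢ = 0 + 25 + 34 = 59
N̂ = 34316 / 59 ≈ 581.6 → 582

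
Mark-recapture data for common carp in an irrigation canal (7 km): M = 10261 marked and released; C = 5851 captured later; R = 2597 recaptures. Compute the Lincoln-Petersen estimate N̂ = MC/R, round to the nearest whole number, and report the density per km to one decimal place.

N̂ = 10261·5851/2597 = 60037111/2597 ≈ 23117.9 → 23118
Density = N̂ / area = 23118 / 7 ≈ 3302.57 → 3302.6 per km

density ≈ 3302.6 common carp per km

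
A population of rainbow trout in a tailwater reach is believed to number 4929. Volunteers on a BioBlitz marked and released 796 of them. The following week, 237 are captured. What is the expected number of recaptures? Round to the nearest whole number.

expected recaptures ≈ 38

The marked fraction of the population is 796/4929, so in a sample of 237 expect C·(M/N) marked.
E[R] = 796 × 237 / 4929 = 188652 / 4929 ≈ 38.3 → 38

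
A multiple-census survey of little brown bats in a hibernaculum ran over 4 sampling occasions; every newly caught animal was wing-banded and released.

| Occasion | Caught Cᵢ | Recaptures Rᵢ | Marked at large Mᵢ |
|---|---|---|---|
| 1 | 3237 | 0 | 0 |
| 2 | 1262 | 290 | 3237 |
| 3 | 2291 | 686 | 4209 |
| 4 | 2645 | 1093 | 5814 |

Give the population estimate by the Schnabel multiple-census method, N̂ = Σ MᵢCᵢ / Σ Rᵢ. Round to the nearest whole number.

Σ MᵢCᵢ = 0·3237 + 3237·1262 + 4209·2291 + 5814·2645 = 0 + 4085094 + 9642819 + 15378030 = 29105943
Σ Rᵢ = 0 + 290 + 686 + 1093 = 2069
N̂ = 29105943 / 2069 ≈ 14067.6 → 14068

N ≈ 14,068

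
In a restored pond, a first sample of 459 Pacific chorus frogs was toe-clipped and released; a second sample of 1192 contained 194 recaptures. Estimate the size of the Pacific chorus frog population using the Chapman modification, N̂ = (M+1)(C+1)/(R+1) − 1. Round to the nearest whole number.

N ≈ 2813

N̂ = (459+1)(1192+1)/(194+1) − 1 = 460·1193/195 − 1
= 548780/195 − 1 ≈ 2814.3 − 1 ≈ 2813.3 → 2813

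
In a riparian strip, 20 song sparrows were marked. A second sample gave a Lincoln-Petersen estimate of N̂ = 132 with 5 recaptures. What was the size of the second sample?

C = 33

From N = M·C/R: C = N·R / M = 132·5 / 20 = 660 / 20 = 33.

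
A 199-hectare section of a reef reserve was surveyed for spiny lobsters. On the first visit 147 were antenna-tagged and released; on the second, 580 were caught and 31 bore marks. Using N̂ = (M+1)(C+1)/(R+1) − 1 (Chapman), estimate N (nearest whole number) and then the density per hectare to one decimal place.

N̂ = 148·581/32 − 1 = 85988/32 − 1 ≈ 2686.1 → 2686
Density = N̂ / area = 2686 / 199 ≈ 13.50 → 13.5 per hectare

density ≈ 13.5 spiny lobsters per hectare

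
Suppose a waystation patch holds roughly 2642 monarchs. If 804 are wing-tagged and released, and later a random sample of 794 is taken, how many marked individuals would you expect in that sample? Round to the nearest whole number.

expected recaptures ≈ 242

The marked fraction of the population is 804/2642, so in a sample of 794 expect C·(M/N) marked.
E[R] = 804 × 794 / 2642 = 638376 / 2642 ≈ 241.6 → 242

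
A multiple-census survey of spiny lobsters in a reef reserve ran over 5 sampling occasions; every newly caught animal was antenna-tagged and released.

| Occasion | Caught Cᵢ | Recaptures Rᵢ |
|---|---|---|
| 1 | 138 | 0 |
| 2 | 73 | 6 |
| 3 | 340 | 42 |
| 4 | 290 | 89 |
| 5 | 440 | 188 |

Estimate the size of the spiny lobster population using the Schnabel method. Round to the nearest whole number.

Marked at large before each occasion: Mᵢ = Σⱼ<ᵢ (Cⱼ − Rⱼ) → M1=0, M2=138, M3=205, M4=503, M5=704
Σ MᵢCᵢ = 0·138 + 138·73 + 205·340 + 503·290 + 704·440 = 0 + 10074 + 69700 + 145870 + 309760 = 535404
Σ Rᵢ = 0 + 6 + 42 + 89 + 188 = 325
N̂ = 535404 / 325 ≈ 1647.4 → 1647

N ≈ 1647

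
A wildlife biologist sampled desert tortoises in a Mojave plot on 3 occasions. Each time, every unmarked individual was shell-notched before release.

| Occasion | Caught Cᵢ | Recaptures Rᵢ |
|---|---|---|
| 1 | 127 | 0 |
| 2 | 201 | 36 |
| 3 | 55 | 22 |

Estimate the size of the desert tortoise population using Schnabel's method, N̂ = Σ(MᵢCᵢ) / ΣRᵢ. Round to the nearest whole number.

Marked at large before each occasion: Mᵢ = Σⱼ<ᵢ (Cⱼ − Rⱼ) → M1=0, M2=127, M3=292
Σ MᵢCᵢ = 0·127 + 127·201 + 292·55 = 0 + 25527 + 16060 = 41587
Σ Rᵢ = 0 + 36 + 22 = 58
N̂ = 41587 / 58 ≈ 717.0 → 717

N ≈ 717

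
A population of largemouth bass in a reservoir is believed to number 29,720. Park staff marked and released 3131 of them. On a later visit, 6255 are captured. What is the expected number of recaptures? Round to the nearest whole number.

Expected recaptures E[R] = M·C / N.
E[R] = 3131 × 6255 / 29720 = 19584405 / 29720 ≈ 659.0 → 659

expected recaptures ≈ 659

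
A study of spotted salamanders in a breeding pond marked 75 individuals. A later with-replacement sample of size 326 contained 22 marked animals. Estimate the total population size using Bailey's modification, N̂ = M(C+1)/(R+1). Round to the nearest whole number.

N ≈ 1066

N̂ = 75·(326+1)/(22+1) = 75·327/23 = 24525/23 ≈ 1066.3 → 1066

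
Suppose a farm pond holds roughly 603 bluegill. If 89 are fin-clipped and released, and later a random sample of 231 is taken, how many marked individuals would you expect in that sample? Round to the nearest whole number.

The marked fraction of the population is 89/603, so in a sample of 231 expect C·(M/N) marked.
E[R] = 89 × 231 / 603 = 20559 / 603 ≈ 34.1 → 34

expected recaptures ≈ 34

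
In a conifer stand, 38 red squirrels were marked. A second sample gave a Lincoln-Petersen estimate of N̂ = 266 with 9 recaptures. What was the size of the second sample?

From N = M·C/R: C = N·R / M = 266·9 / 38 = 2394 / 38 = 63.

C = 63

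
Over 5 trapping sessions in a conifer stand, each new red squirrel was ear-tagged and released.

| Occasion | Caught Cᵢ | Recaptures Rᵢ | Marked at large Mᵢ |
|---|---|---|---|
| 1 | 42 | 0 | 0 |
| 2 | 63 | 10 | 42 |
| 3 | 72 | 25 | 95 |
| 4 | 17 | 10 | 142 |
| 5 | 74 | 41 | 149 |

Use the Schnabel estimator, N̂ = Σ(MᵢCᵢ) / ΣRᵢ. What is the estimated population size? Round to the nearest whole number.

N ≈ 267

Σ MᵢCᵢ = 0·42 + 42·63 + 95·72 + 142·17 + 149·74 = 0 + 2646 + 6840 + 2414 + 11026 = 22926
Σ Rᵢ = 0 + 10 + 25 + 10 + 41 = 86
N̂ = 22926 / 86 ≈ 266.6 → 267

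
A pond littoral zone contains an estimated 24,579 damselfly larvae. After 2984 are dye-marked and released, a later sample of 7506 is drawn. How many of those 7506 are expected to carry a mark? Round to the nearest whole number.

expected recaptures ≈ 911

Expected recaptures E[R] = M·C / N.
E[R] = 2984 × 7506 / 24579 = 22397904 / 24579 ≈ 911.3 → 911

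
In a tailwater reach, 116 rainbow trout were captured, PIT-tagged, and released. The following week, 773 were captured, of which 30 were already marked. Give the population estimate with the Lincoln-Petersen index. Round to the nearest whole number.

N = (116 × 773) / 30 = 89668 / 30 ≈ 2988.9 → 2989

N ≈ 2989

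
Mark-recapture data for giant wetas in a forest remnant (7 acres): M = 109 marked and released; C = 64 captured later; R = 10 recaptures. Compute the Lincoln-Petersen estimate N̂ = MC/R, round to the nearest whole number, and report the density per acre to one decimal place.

density ≈ 99.7 giant wetas per acre

N̂ = 109·64/10 = 6976/10 ≈ 697.6 → 698
Density = N̂ / area = 698 / 7 ≈ 99.71 → 99.7 per acre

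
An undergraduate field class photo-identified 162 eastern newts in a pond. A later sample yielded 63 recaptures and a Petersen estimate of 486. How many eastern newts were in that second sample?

C = 189

From N = M·C/R: C = N·R / M = 486·63 / 162 = 30618 / 162 = 189.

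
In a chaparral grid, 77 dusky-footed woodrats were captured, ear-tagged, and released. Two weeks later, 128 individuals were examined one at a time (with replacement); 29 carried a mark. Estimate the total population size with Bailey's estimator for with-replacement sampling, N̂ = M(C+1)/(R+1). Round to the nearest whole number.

N̂ = 77·(128+1)/(29+1) = 77·129/30 = 9933/30 ≈ 331.1 → 331

N ≈ 331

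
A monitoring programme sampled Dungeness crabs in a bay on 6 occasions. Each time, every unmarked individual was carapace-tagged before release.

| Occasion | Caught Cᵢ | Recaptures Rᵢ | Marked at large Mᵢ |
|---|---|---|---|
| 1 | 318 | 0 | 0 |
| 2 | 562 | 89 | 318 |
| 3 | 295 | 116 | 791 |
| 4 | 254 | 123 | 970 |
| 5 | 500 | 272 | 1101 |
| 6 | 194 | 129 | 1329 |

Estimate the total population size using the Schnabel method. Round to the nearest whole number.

Σ MᵢCᵢ = 0·318 + 318·562 + 791·295 + 970·254 + 1101·500 + 1329·194 = 0 + 178716 + 233345 + 246380 + 550500 + 257826 = 1466767
Σ Rᵢ = 0 + 89 + 116 + 123 + 272 + 129 = 729
N̂ = 1466767 / 729 ≈ 2012.0 → 2012

N ≈ 2012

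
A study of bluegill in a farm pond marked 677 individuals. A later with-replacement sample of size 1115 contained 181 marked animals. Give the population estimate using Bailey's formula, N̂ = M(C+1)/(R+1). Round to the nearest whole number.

N ≈ 4151

N̂ = 677·(1115+1)/(181+1) = 677·1116/182 = 755532/182 ≈ 4151.3 → 4151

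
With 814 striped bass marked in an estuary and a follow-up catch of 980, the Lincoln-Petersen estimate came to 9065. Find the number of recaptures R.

R = 88

From N = M·C/R: R = M·C / N = 814·980 / 9065 = 797720 / 9065 = 88.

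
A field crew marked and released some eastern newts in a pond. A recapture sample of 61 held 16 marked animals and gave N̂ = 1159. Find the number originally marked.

M = 304

From N = M·C/R: M = N·R / C = 1159·16 / 61 = 18544 / 61 = 304.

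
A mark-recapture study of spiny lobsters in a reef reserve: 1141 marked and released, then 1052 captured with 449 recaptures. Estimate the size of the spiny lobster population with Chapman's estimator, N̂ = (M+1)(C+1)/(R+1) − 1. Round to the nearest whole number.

N ≈ 2671

N̂ = (1141+1)(1052+1)/(449+1) − 1 = 1142·1053/450 − 1
= 1202526/450 − 1 ≈ 2672.3 − 1 ≈ 2671.3 → 2671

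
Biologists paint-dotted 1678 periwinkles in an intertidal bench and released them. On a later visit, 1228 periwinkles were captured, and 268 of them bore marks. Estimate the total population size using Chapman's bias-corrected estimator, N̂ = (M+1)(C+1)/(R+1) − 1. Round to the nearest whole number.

N̂ = (1678+1)(1228+1)/(268+1) − 1 = 1679·1229/269 − 1
= 2063491/269 − 1 ≈ 7671.0 − 1 ≈ 7670.0 → 7670

N ≈ 7670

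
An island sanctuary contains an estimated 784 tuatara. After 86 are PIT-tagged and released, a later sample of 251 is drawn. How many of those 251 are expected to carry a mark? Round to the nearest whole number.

expected recaptures ≈ 28

The marked fraction of the population is 86/784, so in a sample of 251 expect C·(M/N) marked.
E[R] = 86 × 251 / 784 = 21586 / 784 ≈ 27.5 → 28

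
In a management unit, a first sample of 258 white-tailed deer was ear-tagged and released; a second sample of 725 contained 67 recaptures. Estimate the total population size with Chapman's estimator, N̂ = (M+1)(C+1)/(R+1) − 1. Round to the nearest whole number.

N ≈ 2764

N̂ = (258+1)(725+1)/(67+1) − 1 = 259·726/68 − 1
= 188034/68 − 1 ≈ 2765.2 − 1 ≈ 2764.2 → 2764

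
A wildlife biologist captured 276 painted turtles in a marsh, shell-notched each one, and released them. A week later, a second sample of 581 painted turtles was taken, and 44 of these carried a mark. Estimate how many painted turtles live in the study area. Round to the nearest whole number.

Lincoln-Petersen assumes M/N = R/C, so N = M·C / R.
N = (276 × 581) / 44 = 160356 / 44 ≈ 3644.45 → 3644

N ≈ 3644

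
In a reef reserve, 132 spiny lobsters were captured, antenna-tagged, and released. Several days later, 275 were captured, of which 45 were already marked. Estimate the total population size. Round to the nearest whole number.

The marked fraction in the recapture sample should equal the marked fraction in the population: 45/275 = 132/N.
N = (132 × 275) / 45 = 36300 / 45 ≈ 806.7 → 807

N ≈ 807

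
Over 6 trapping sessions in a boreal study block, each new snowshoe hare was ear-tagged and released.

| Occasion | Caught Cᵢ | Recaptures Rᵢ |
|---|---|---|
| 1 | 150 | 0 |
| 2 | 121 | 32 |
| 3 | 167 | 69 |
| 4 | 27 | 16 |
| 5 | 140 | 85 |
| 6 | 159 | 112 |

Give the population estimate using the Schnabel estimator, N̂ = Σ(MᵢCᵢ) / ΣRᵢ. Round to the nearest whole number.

Marked at large before each occasion: Mᵢ = Σⱼ<ᵢ (Cⱼ − Rⱼ) → M1=0, M2=150, M3=239, M4=337, M5=348, M6=403
Σ MᵢCᵢ = 0·150 + 150·121 + 239·167 + 337·27 + 348·140 + 403·159 = 0 + 18150 + 39913 + 9099 + 48720 + 64077 = 179959
Σ Rᵢ = 0 + 32 + 69 + 16 + 85 + 112 = 314
N̂ = 179959 / 314 ≈ 573.1 → 573

N ≈ 573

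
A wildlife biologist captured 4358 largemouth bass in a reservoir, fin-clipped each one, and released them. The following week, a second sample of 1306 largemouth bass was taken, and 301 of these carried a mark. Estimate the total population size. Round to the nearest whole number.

The marked fraction in the recapture sample should equal the marked fraction in the population: 301/1306 = 4358/N.
N = (4358 × 1306) / 301 = 5691548 / 301 ≈ 18908.8 → 18909

N ≈ 18,909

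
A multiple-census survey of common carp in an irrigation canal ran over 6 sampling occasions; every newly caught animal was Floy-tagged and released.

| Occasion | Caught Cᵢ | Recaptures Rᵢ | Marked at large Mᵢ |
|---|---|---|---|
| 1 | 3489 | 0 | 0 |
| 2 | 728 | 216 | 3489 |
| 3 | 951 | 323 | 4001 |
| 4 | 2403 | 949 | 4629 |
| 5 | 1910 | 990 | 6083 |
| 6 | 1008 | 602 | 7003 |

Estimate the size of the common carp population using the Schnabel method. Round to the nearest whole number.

N ≈ 11,736

Σ MᵢCᵢ = 0·3489 + 3489·728 + 4001·951 + 4629·2403 + 6083·1910 + 7003·1008 = 0 + 2539992 + 3804951 + 11123487 + 11618530 + 7059024 = 36145984
Σ Rᵢ = 0 + 216 + 323 + 949 + 990 + 602 = 3080
N̂ = 36145984 / 3080 ≈ 11735.7 → 11736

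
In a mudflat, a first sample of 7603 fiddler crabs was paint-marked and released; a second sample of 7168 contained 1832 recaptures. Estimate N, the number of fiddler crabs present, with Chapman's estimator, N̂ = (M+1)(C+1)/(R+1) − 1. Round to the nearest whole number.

N̂ = (7603+1)(7168+1)/(1832+1) − 1 = 7604·7169/1833 − 1
= 54513076/1833 − 1 ≈ 29739.8 − 1 ≈ 29738.8 → 29739

N ≈ 29,739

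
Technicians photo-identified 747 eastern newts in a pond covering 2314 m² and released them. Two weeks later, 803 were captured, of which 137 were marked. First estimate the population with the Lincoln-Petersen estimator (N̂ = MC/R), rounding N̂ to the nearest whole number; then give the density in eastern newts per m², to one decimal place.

density ≈ 1.9 eastern newts per m²

N̂ = 747·803/137 = 599841/137 ≈ 4378.4 → 4378
Density = N̂ / area = 4378 / 2314 ≈ 1.89 → 1.9 per m²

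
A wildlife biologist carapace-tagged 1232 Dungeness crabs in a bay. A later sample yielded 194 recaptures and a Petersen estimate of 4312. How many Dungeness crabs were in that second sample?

From N = M·C/R: C = N·R / M = 4312·194 / 1232 = 836528 / 1232 = 679.

C = 679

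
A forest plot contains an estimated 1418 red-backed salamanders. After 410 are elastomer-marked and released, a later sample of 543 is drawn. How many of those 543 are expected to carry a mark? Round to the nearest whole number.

expected recaptures ≈ 157

Expected recaptures E[R] = M·C / N.
E[R] = 410 × 543 / 1418 = 222630 / 1418 ≈ 157.0 → 157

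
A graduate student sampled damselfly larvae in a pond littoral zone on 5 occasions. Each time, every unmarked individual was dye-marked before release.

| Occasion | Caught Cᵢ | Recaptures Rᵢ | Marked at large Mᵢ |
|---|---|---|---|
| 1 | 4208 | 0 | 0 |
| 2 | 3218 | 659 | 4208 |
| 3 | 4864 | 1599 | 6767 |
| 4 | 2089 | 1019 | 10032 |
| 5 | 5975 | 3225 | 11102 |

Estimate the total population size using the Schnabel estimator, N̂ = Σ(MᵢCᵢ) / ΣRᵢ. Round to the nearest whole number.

Σ MᵢCᵢ = 0·4208 + 4208·3218 + 6767·4864 + 10032·2089 + 11102·5975 = 0 + 13541344 + 32914688 + 20956848 + 66334450 = 133747330
Σ Rᵢ = 0 + 659 + 1599 + 1019 + 3225 = 6502
N̂ = 133747330 / 6502 ≈ 20570.2 → 20570

N ≈ 20,570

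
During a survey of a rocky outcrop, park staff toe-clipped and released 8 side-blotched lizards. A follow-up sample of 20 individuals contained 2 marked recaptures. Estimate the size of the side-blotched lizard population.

N = (8 × 20) / 2 = 160 / 2 = 80

N = 80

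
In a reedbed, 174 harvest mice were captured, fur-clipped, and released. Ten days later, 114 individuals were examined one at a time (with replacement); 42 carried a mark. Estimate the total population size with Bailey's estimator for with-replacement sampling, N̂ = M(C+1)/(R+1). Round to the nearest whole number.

N ≈ 465

N̂ = 174·(114+1)/(42+1) = 174·115/43 = 20010/43 ≈ 465.3 → 465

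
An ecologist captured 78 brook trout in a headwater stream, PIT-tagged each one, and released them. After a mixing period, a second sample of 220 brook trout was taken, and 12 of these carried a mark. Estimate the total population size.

N = (78 × 220) / 12 = 17160 / 12 = 1430

N = 1430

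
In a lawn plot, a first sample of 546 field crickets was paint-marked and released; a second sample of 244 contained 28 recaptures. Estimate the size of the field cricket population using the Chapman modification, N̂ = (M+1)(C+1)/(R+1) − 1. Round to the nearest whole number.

N̂ = (546+1)(244+1)/(28+1) − 1 = 547·245/29 − 1
= 134015/29 − 1 ≈ 4621.2 − 1 ≈ 4620.2 → 4620

N ≈ 4620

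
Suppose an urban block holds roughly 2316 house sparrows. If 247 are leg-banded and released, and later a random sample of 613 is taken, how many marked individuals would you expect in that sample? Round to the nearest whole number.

The marked fraction of the population is 247/2316, so in a sample of 613 expect C·(M/N) marked.
E[R] = 247 × 613 / 2316 = 151411 / 2316 ≈ 65.4 → 65

expected recaptures ≈ 65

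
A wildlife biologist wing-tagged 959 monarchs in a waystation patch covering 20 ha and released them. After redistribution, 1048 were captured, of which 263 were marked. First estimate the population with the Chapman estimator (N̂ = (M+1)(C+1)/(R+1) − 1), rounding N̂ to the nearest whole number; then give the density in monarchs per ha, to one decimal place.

N̂ = 960·1049/264 − 1 = 1007040/264 − 1 ≈ 3813.5 → 3814
Density = N̂ / area = 3814 / 20 ≈ 190.70 → 190.7 per ha

density ≈ 190.7 monarchs per ha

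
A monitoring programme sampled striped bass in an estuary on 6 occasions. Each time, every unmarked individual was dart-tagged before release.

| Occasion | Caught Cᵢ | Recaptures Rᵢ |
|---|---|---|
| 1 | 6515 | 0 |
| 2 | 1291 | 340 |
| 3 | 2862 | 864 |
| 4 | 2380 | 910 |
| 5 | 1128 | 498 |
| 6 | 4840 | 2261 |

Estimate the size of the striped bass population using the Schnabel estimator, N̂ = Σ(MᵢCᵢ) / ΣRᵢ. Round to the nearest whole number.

Marked at large before each occasion: Mᵢ = Σⱼ<ᵢ (Cⱼ − Rⱼ) → M1=0, M2=6515, M3=7466, M4=9464, M5=10934, M6=11564
Σ MᵢCᵢ = 0·6515 + 6515·1291 + 7466·2862 + 9464·2380 + 10934·1128 + 11564·4840 = 0 + 8410865 + 21367692 + 22524320 + 12333552 + 55969760 = 120606189
Σ Rᵢ = 0 + 340 + 864 + 910 + 498 + 2261 = 4873
N̂ = 120606189 / 4873 ≈ 24749.9 → 24750

N ≈ 24,750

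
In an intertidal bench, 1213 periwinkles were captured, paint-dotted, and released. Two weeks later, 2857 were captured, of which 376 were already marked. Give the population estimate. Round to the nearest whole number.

N = (1213 × 2857) / 376 = 3465541 / 376 ≈ 9216.9 → 9217

N ≈ 9217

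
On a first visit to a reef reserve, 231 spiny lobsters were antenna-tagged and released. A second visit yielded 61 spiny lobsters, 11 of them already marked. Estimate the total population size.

Lincoln-Petersen assumes M/N = R/C, so N = M·C / R.
N = (231 × 61) / 11 = 14091 / 11 = 1281

N = 1281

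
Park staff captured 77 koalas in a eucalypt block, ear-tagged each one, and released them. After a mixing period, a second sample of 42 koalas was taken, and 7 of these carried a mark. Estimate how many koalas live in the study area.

If marked individuals mix randomly, R/C ≈ M/N, giving N ≈ M·C/R.
N = (77 × 42) / 7 = 3234 / 7 = 462

N = 462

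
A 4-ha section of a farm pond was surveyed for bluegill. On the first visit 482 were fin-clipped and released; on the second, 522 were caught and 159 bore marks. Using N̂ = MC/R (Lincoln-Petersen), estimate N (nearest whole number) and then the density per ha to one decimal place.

density ≈ 395.5 bluegill per ha

N̂ = 482·522/159 = 251604/159 ≈ 1582.4 → 1582
Density = N̂ / area = 1582 / 4 ≈ 395.50 → 395.5 per ha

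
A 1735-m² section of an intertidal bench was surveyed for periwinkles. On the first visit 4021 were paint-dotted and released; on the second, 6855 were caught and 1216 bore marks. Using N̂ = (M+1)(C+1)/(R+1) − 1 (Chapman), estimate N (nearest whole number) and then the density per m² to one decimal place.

N̂ = 4022·6856/1217 − 1 = 27574832/1217 − 1 ≈ 22657.0 → 22657
Density = N̂ / area = 22657 / 1735 ≈ 13.06 → 13.1 per m²

density ≈ 13.1 periwinkles per m²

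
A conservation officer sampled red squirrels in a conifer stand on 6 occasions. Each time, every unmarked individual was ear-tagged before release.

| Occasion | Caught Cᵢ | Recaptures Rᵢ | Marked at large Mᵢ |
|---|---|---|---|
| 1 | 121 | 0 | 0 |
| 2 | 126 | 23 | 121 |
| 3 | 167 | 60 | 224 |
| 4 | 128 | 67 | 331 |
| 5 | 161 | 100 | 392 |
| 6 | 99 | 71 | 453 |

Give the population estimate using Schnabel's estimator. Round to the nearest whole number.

Σ MᵢCᵢ = 0·121 + 121·126 + 224·167 + 331·128 + 392·161 + 453·99 = 0 + 15246 + 37408 + 42368 + 63112 + 44847 = 202981
Σ Rᵢ = 0 + 23 + 60 + 67 + 100 + 71 = 321
N̂ = 202981 / 321 ≈ 632.3 → 632

N ≈ 632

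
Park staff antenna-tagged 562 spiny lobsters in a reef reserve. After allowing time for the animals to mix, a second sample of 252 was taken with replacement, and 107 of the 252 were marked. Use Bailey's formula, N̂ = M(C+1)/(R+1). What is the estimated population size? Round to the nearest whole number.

N̂ = 562·(252+1)/(107+1) = 562·253/108 = 142186/108 ≈ 1316.5 → 1317

N ≈ 1317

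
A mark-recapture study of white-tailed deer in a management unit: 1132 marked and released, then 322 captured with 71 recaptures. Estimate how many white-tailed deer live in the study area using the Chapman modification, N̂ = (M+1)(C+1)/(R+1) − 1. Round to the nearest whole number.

N ≈ 5082

N̂ = (1132+1)(322+1)/(71+1) − 1 = 1133·323/72 − 1
= 365959/72 − 1 ≈ 5082.8 − 1 ≈ 5081.8 → 5082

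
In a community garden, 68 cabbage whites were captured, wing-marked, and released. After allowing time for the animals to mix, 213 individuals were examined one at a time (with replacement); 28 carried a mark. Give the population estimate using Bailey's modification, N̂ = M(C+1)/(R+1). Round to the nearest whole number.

N̂ = 68·(213+1)/(28+1) = 68·214/29 = 14552/29 ≈ 501.8 → 502

N ≈ 502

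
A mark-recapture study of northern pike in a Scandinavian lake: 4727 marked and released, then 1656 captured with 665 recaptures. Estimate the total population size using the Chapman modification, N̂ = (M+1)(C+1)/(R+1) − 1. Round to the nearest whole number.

N ≈ 11,762

N̂ = (4727+1)(1656+1)/(665+1) − 1 = 4728·1657/666 − 1
= 7834296/666 − 1 ≈ 11763.2 − 1 ≈ 11762.2 → 11762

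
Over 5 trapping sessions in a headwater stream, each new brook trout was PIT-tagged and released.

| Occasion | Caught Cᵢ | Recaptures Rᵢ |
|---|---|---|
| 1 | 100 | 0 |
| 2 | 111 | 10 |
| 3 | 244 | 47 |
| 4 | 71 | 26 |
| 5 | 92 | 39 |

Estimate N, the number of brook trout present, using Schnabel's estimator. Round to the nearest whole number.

Marked at large before each occasion: Mᵢ = Σⱼ<ᵢ (Cⱼ − Rⱼ) → M1=0, M2=100, M3=201, M4=398, M5=443
Σ MᵢCᵢ = 0·100 + 100·111 + 201·244 + 398·71 + 443·92 = 0 + 11100 + 49044 + 28258 + 40756 = 129158
Σ Rᵢ = 0 + 10 + 47 + 26 + 39 = 122
N̂ = 129158 / 122 ≈ 1058.7 → 1059

N ≈ 1059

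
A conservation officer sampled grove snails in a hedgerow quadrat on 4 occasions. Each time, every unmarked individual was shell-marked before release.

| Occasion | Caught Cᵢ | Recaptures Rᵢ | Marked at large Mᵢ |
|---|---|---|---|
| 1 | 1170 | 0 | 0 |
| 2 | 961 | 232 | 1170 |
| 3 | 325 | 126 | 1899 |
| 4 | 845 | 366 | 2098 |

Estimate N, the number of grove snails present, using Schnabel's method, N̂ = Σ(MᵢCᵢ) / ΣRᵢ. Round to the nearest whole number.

Σ MᵢCᵢ = 0·1170 + 1170·961 + 1899·325 + 2098·845 = 0 + 1124370 + 617175 + 1772810 = 3514355
Σ Rᵢ = 0 + 232 + 126 + 366 = 724
N̂ = 3514355 / 724 ≈ 4854.1 → 4854

N ≈ 4854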